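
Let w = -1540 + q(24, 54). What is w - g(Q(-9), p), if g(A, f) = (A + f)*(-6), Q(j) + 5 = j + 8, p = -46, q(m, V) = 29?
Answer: -1823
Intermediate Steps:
Q(j) = 3 + j (Q(j) = -5 + (j + 8) = -5 + (8 + j) = 3 + j)
g(A, f) = -6*A - 6*f
w = -1511 (w = -1540 + 29 = -1511)
w - g(Q(-9), p) = -1511 - (-6*(3 - 9) - 6*(-46)) = -1511 - (-6*(-6) + 276) = -1511 - (36 + 276) = -1511 - 1*312 = -1511 - 312 = -1823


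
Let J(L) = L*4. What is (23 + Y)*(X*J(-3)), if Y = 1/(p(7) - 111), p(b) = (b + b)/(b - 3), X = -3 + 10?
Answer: -415212/215 ≈ -1931.2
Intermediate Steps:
X = 7
p(b) = 2*b/(-3 + b) (p(b) = (2*b)/(-3 + b) = 2*b/(-3 + b))
J(L) = 4*L
Y = -2/215 (Y = 1/(2*7/(-3 + 7) - 111) = 1/(2*7/4 - 111) = 1/(2*7*(1/4) - 111) = 1/(7/2 - 111) = 1/(-215/2) = -2/215 ≈ -0.0093023)
(23 + Y)*(X*J(-3)) = (23 - 2/215)*(7*(4*(-3))) = 4943*(7*(-12))/215 = (4943/215)*(-84) = -415212/215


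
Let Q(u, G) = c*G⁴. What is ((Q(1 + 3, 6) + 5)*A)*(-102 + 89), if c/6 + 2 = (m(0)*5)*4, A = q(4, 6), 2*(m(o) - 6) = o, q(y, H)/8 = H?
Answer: -572565552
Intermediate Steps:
q(y, H) = 8*H
m(o) = 6 + o/2
A = 48 (A = 8*6 = 48)
c = 708 (c = -12 + 6*(((6 + (½)*0)*5)*4) = -12 + 6*(((6 + 0)*5)*4) = -12 + 6*((6*5)*4) = -12 + 6*(30*4) = -12 + 6*120 = -12 + 720 = 708)
Q(u, G) = 708*G⁴
((Q(1 + 3, 6) + 5)*A)*(-102 + 89) = ((708*6⁴ + 5)*48)*(-102 + 89) = ((708*1296 + 5)*48)*(-13) = ((917568 + 5)*48)*(-13) = (917573*48)*(-13) = 44043504*(-13) = -572565552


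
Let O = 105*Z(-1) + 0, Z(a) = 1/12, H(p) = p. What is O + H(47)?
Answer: 223/4 ≈ 55.750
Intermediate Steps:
Z(a) = 1/12
O = 35/4 (O = 105*(1/12) + 0 = 35/4 + 0 = 35/4 ≈ 8.7500)
O + H(47) = 35/4 + 47 = 223/4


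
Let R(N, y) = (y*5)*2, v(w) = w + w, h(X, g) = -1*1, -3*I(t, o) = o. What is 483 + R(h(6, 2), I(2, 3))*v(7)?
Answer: 343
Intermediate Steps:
I(t, o) = -o/3
h(X, g) = -1
v(w) = 2*w
R(N, y) = 10*y (R(N, y) = (5*y)*2 = 10*y)
483 + R(h(6, 2), I(2, 3))*v(7) = 483 + (10*(-⅓*3))*(2*7) = 483 + (10*(-1))*14 = 483 - 10*14 = 483 - 140 = 343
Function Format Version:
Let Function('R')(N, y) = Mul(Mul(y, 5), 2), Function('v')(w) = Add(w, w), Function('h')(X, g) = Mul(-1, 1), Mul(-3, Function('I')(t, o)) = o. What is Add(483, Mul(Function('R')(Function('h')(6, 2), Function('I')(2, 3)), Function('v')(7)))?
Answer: 343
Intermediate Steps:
Function('I')(t, o) = Mul(Rational(-1, 3), o)
Function('h')(X, g) = -1
Function('v')(w) = Mul(2, w)
Function('R')(N, y) = Mul(10, y) (Function('R')(N, y) = Mul(Mul(5, y), 2) = Mul(10, y))
Add(483, Mul(Function('R')(Function('h')(6, 2), Function('I')(2, 3)), Function('v')(7))) = Add(483, Mul(Mul(10, Mul(Rational(-1, 3), 3)), Mul(2, 7))) = Add(483, Mul(Mul(10, -1), 14)) = Add(483, Mul(-10, 14)) = Add(483, -140) = 343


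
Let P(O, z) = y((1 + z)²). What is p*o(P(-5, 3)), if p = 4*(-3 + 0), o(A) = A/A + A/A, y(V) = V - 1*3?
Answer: -24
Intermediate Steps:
y(V) = -3 + V (y(V) = V - 3 = -3 + V)
P(O, z) = -3 + (1 + z)²
o(A) = 2 (o(A) = 1 + 1 = 2)
p = -12 (p = 4*(-3) = -12)
p*o(P(-5, 3)) = -12*2 = -24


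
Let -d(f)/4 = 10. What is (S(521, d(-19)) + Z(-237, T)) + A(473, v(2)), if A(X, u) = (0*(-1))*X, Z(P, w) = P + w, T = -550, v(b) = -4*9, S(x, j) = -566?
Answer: -1353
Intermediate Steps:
d(f) = -40 (d(f) = -4*10 = -40)
v(b) = -36
A(X, u) = 0 (A(X, u) = 0*X = 0)
(S(521, d(-19)) + Z(-237, T)) + A(473, v(2)) = (-566 + (-237 - 550)) + 0 = (-566 - 787) + 0 = -1353 + 0 = -1353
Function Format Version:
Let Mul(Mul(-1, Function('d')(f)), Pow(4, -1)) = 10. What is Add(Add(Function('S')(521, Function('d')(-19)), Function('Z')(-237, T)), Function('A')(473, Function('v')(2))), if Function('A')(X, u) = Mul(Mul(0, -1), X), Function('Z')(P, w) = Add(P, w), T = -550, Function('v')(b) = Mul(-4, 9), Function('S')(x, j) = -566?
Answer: -1353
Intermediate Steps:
Function('d')(f) = -40 (Function('d')(f) = Mul(-4, 10) = -40)
Function('v')(b) = -36
Function('A')(X, u) = 0 (Function('A')(X, u) = Mul(0, X) = 0)
Add(Add(Function('S')(521, Function('d')(-19)), Function('Z')(-237, T)), Function('A')(473, Function('v')(2))) = Add(Add(-566, Add(-237, -550)), 0) = Add(Add(-566, -787), 0) = Add(-1353, 0) = -1353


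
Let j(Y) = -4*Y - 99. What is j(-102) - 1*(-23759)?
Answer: 24068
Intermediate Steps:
j(Y) = -99 - 4*Y
j(-102) - 1*(-23759) = (-99 - 4*(-102)) - 1*(-23759) = (-99 + 408) + 23759 = 309 + 23759 = 24068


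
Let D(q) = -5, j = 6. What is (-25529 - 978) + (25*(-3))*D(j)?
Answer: -26132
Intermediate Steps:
(-25529 - 978) + (25*(-3))*D(j) = (-25529 - 978) + (25*(-3))*(-5) = -26507 - 75*(-5) = -26507 + 375 = -26132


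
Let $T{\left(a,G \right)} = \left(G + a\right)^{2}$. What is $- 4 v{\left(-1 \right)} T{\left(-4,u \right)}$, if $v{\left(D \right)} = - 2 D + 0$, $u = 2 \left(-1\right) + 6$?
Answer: $0$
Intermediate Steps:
$u = 4$ ($u = -2 + 6 = 4$)
$v{\left(D \right)} = - 2 D$
$- 4 v{\left(-1 \right)} T{\left(-4,u \right)} = - 4 \left(\left(-2\right) \left(-1\right)\right) \left(4 - 4\right)^{2} = \left(-4\right) 2 \cdot 0^{2} = \left(-8\right) 0 = 0$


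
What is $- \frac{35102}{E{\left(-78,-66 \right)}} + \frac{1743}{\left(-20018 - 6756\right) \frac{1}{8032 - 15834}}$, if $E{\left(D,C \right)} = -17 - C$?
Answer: $- \frac{136737767}{655963} \approx -208.45$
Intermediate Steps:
$- \frac{35102}{E{\left(-78,-66 \right)}} + \frac{1743}{\left(-20018 - 6756\right) \frac{1}{8032 - 15834}} = - \frac{35102}{-17 - -66} + \frac{1743}{\left(-20018 - 6756\right) \frac{1}{8032 - 15834}} = - \frac{35102}{-17 + 66} + \frac{1743}{\left(-26774\right) \frac{1}{-7802}} = - \frac{35102}{49} + \frac{1743}{\left(-26774\right) \left(- \frac{1}{7802}\right)} = \left(-35102\right) \frac{1}{49} + \frac{1743}{\frac{13387}{3901}} = - \frac{35102}{49} + 1743 \cdot \frac{3901}{13387} = - \frac{35102}{49} + \frac{6799443}{13387} = - \frac{136737767}{655963}$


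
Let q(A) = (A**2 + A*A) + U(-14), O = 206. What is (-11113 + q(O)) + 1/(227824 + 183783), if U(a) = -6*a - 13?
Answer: 30388944811/411607 ≈ 73830.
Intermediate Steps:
U(a) = -13 - 6*a
q(A) = 71 + 2*A**2 (q(A) = (A**2 + A*A) + (-13 - 6*(-14)) = (A**2 + A**2) + (-13 + 84) = 2*A**2 + 71 = 71 + 2*A**2)
(-11113 + q(O)) + 1/(227824 + 183783) = (-11113 + (71 + 2*206**2)) + 1/(227824 + 183783) = (-11113 + (71 + 2*42436)) + 1/411607 = (-11113 + (71 + 84872)) + 1/411607 = (-11113 + 84943) + 1/411607 = 73830 + 1/411607 = 30388944811/411607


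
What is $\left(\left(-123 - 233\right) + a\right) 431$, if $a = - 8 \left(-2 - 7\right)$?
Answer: $-122404$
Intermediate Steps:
$a = 72$ ($a = \left(-8\right) \left(-9\right) = 72$)
$\left(\left(-123 - 233\right) + a\right) 431 = \left(\left(-123 - 233\right) + 72\right) 431 = \left(-356 + 72\right) 431 = \left(-284\right) 431 = -122404$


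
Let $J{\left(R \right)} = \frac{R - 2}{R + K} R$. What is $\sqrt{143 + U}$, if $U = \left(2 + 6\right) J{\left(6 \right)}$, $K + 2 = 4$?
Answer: $\sqrt{167} \approx 12.923$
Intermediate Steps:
$K = 2$ ($K = -2 + 4 = 2$)
$J{\left(R \right)} = \frac{R \left(-2 + R\right)}{2 + R}$ ($J{\left(R \right)} = \frac{R - 2}{R + 2} R = \frac{-2 + R}{2 + R} R = \frac{R \left(-2 + R\right)}{2 + R}$)
$U = 24$ ($U = \left(2 + 6\right) \frac{6 \left(-2 + 6\right)}{2 + 6} = 8 \cdot 6 \cdot \frac{1}{8} \cdot 4 = 8 \cdot 3 = 24$)
$\sqrt{143 + U} = \sqrt{143 + 24} = \sqrt{167}$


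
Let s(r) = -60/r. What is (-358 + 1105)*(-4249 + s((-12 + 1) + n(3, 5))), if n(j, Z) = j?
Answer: -6336801/2 ≈ -3.1684e+6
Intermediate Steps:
(-358 + 1105)*(-4249 + s((-12 + 1) + n(3, 5))) = (-358 + 1105)*(-4249 - 60/((-12 + 1) + 3)) = 747*(-4249 - 60/(-11 + 3)) = 747*(-4249 - 60/(-8)) = 747*(-4249 - 60*(-⅛)) = 747*(-4249 + 15/2) = 747*(-8483/2) = -6336801/2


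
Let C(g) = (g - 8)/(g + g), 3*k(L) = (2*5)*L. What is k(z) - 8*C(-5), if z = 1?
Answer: -106/15 ≈ -7.0667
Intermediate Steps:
k(L) = 10*L/3 (k(L) = ((2*5)*L)/3 = (10*L)/3 = 10*L/3)
C(g) = (-8 + g)/(2*g) (C(g) = (-8 + g)/((2*g)) = (-8 + g)*(1/(2*g)) = (-8 + g)/(2*g))
k(z) - 8*C(-5) = (10/3)*1 - 4*(-8 - 5)/(-5) = 10/3 - 4*(-1)*(-13)/5 = 10/3 - 8*13/10 = 10/3 - 52/5 = -106/15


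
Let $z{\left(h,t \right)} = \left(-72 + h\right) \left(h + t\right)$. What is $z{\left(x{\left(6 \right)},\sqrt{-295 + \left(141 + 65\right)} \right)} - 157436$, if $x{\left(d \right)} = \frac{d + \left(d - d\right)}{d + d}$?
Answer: $- \frac{629887}{4} - \frac{143 i \sqrt{89}}{2} \approx -1.5747 \cdot 10^{5} - 674.53 i$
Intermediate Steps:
$x{\left(d \right)} = \frac{1}{2}$ ($x{\left(d \right)} = \frac{d + 0}{2 d} = d \frac{1}{2 d} = \frac{1}{2}$)
$z{\left(x{\left(6 \right)},\sqrt{-295 + \left(141 + 65\right)} \right)} - 157436 = \left(\left(\frac{1}{2}\right)^{2} - 36 - 72 \sqrt{-295 + \left(141 + 65\right)} + \frac{\sqrt{-295 + \left(141 + 65\right)}}{2}\right) - 157436 = \left(\frac{1}{4} - 36 - 72 \sqrt{-295 + 206} + \frac{\sqrt{-295 + 206}}{2}\right) - 157436 = \left(\frac{1}{4} - 36 - 72 \sqrt{-89} + \frac{\sqrt{-89}}{2}\right) - 157436 = \left(\frac{1}{4} - 36 - 72 i \sqrt{89} + \frac{i \sqrt{89}}{2}\right) - 157436 = \left(- \frac{143}{4} - \frac{143 i \sqrt{89}}{2}\right) - 157436 = - \frac{629887}{4} - \frac{143 i \sqrt{89}}{2}$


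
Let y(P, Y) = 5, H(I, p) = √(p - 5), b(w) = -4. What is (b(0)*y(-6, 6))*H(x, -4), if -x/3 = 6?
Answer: -60*I ≈ -60.0*I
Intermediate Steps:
x = -18 (x = -3*6 = -18)
H(I, p) = √(-5 + p)
(b(0)*y(-6, 6))*H(x, -4) = (-4*5)*√(-5 - 4) = -60*I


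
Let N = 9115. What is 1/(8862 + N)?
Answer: 1/17977 ≈ 5.5627e-5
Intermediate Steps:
1/(8862 + N) = 1/(8862 + 9115) = 1/17977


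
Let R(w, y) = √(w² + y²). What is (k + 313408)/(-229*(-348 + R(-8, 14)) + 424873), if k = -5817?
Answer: 31039930583/50914440913 + 140876678*√65/254572204565 ≈ 0.61411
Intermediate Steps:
(k + 313408)/(-229*(-348 + R(-8, 14)) + 424873) = (-5817 + 313408)/(-229*(-348 + √((-8)² + 14²)) + 424873) = 307591/(-229*(-348 + √(64 + 196)) + 424873) = 307591/(-229*(-348 + √260) + 424873) = 307591/(-229*(-348 + 2*√65) + 424873) = 307591/((79692 - 458*√65) + 424873) = 307591/(504565 - 458*√65)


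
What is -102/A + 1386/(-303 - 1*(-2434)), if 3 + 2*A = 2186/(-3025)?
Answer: 1330647846/23997191 ≈ 55.450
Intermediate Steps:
A = -11261/6050 (A = -3/2 + (2186/(-3025))/2 = -3/2 + (2186*(-1/3025))/2 = -3/2 + (1/2)*(-2186/3025) = -3/2 - 1093/3025 = -11261/6050 ≈ -1.8613)
-102/A + 1386/(-303 - 1*(-2434)) = -102/(-11261/6050) + 1386/(-303 - 1*(-2434)) = -102*(-6050/11261) + 1386/(-303 + 2434) = 617100/11261 + 1386/2131 = 1330647846/23997191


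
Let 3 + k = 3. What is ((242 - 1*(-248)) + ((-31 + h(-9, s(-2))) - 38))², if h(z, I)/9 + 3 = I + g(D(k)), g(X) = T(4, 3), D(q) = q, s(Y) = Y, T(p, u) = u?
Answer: 162409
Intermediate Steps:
k = 0 (k = -3 + 3 = 0)
g(X) = 3
h(z, I) = 9*I (h(z, I) = -27 + 9*(I + 3) = -27 + 9*(3 + I) = -27 + (27 + 9*I) = 9*I)
((242 - 1*(-248)) + ((-31 + h(-9, s(-2))) - 38))² = ((242 - 1*(-248)) + ((-31 + 9*(-2)) - 38))² = ((242 + 248) + ((-31 - 18) - 38))² = (490 + (-49 - 38))² = (490 - 87)² = 403² = 162409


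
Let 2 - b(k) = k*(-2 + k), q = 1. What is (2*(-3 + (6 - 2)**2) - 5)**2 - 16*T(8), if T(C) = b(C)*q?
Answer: 1177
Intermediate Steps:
b(k) = 2 - k*(-2 + k)
T(C) = 2 - C**2 + 2*C (T(C) = (2 - C**2 + 2*C)*1 = 2 - C**2 + 2*C)
(2*(-3 + (6 - 2)**2) - 5)**2 - 16*T(8) = (2*(-3 + (6 - 2)**2) - 5)**2 - 16*(2 - 1*8**2 + 2*8) = (2*(-3 + 4**2) - 5)**2 - 16*(2 - 1*64 + 16) = (2*(-3 + 16) - 5)**2 - 16*(2 - 64 + 16) = (2*13 - 5)**2 - 16*(-46) = (26 - 5)**2 + 736 = 21**2 + 736 = 441 + 736 = 1177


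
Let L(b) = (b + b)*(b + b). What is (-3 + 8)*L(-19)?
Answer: 7220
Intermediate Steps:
L(b) = 4*b² (L(b) = (2*b)*(2*b) = 4*b²)
(-3 + 8)*L(-19) = (-3 + 8)*(4*(-19)²) = 5*(4*361) = 5*1444 = 7220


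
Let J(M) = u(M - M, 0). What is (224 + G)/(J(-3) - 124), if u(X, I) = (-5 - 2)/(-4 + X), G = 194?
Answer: -1672/489 ≈ -3.4192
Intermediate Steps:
u(X, I) = -7/(-4 + X)
J(M) = 7/4 (J(M) = -7/(-4 + (M - M)) = -7/(-4 + 0) = -7/(-4) = -7*(-1/4) = 7/4)
(224 + G)/(J(-3) - 124) = (224 + 194)/(7/4 - 124) = 418/(-489/4) = 418*(-4/489) = -1672/489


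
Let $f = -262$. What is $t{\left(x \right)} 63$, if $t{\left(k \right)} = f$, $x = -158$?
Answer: $-16506$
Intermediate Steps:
$t{\left(k \right)} = -262$
$t{\left(x \right)} 63 = \left(-262\right) 63 = -16506$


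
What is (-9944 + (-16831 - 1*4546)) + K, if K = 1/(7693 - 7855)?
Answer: -5074003/162 ≈ -31321.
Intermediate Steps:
K = -1/162 (K = 1/(-162) = -1/162 ≈ -0.0061728)
(-9944 + (-16831 - 1*4546)) + K = (-9944 + (-16831 - 1*4546)) - 1/162 = (-9944 + (-16831 - 4546)) - 1/162 = (-9944 - 21377) - 1/162 = -31321 - 1/162 = -5074003/162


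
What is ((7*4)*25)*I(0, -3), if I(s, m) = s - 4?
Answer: -2800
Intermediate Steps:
I(s, m) = -4 + s
((7*4)*25)*I(0, -3) = ((7*4)*25)*(-4 + 0) = (28*25)*(-4) = 700*(-4) = -2800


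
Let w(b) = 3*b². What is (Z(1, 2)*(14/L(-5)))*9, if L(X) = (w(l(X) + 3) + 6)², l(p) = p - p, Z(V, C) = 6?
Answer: 84/121 ≈ 0.69421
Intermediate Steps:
l(p) = 0
L(X) = 1089 (L(X) = (3*(0 + 3)² + 6)² = (3*3² + 6)² = (3*9 + 6)² = (27 + 6)² = 33² = 1089)
(Z(1, 2)*(14/L(-5)))*9 = (6*(14/1089))*9 = (28/363)*9 = 84/121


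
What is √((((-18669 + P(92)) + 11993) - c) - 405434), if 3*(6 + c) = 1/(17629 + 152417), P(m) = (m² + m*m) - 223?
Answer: I*√1270357330786774/56682 ≈ 628.81*I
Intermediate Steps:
P(m) = -223 + 2*m² (P(m) = (m² + m²) - 223 = 2*m² - 223 = -223 + 2*m²)
c = -3060827/510138 (c = -6 + 1/(3*(17629 + 152417)) = -6 + (⅓)/170046 = -6 + (⅓)*(1/170046) = -6 + 1/510138 = -3060827/510138 ≈ -6.0000)
√((((-18669 + P(92)) + 11993) - c) - 405434) = √((((-18669 + (-223 + 2*92²)) + 11993) - 1*(-3060827/510138)) - 405434) = √((((-18669 + (-223 + 2*8464)) + 11993) + 3060827/510138) - 405434) = √((((-18669 + (-223 + 16928)) + 11993) + 3060827/510138) - 405434) = √((((-18669 + 16705) + 11993) + 3060827/510138) - 405434) = √(((-1964 + 11993) + 3060827/510138) - 405434) = √((10029 + 3060827/510138) - 405434) = √(5119234829/510138 - 405434) = √(-201708055063/510138) = I*√1270357330786774/56682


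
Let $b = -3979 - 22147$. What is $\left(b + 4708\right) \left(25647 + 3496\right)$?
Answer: $-624184774$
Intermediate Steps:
$b = -26126$
$\left(b + 4708\right) \left(25647 + 3496\right) = \left(-26126 + 4708\right) \left(25647 + 3496\right) = \left(-21418\right) 29143 = -624184774$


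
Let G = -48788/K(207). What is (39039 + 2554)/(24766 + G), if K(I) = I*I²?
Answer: 368919220599/219668006350 ≈ 1.6794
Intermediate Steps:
K(I) = I³
G = -48788/8869743 (G = -48788/(207³) = -48788/8869743 ≈ -0.0055005)
(39039 + 2554)/(24766 + G) = (39039 + 2554)/(24766 - 48788/8869743) = 41593/(219668006350/8869743) = 41593*(8869743/219668006350) = 368919220599/219668006350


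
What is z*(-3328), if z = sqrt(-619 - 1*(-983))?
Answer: -6656*sqrt(91) ≈ -63494.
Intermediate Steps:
z = 2*sqrt(91) (z = sqrt(-619 + 983) = sqrt(364) = 2*sqrt(91) ≈ 19.079)
z*(-3328) = (2*sqrt(91))*(-3328) = -6656*sqrt(91)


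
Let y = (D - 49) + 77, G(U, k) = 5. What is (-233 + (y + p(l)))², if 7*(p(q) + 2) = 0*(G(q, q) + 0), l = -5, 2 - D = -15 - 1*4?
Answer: 34596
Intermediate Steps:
D = 21 (D = 2 - (-15 - 1*4) = 2 - (-15 - 4) = 2 - 1*(-19) = 2 + 19 = 21)
y = 49 (y = (21 - 49) + 77 = -28 + 77 = 49)
p(q) = -2 (p(q) = -2 + (0*(5 + 0))/7 = -2 + (0*5)/7 = -2 + (⅐)*0 = -2 + 0 = -2)
(-233 + (y + p(l)))² = (-233 + (49 - 2))² = (-233 + 47)² = (-186)² = 34596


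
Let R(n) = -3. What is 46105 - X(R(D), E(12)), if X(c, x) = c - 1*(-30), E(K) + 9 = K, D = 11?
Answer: 46078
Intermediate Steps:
E(K) = -9 + K
X(c, x) = 30 + c (X(c, x) = c + 30 = 30 + c)
46105 - X(R(D), E(12)) = 46105 - (30 - 3) = 46105 - 1*27 = 46105 - 27 = 46078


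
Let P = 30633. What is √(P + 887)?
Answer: 4*√1970 ≈ 177.54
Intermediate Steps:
√(P + 887) = √(30633 + 887) = √31520 = 4*√1970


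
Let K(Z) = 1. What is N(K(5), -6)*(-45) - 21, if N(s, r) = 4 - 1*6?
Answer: 69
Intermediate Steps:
N(s, r) = -2 (N(s, r) = 4 - 6 = -2)
N(K(5), -6)*(-45) - 21 = -2*(-45) - 21 = 90 - 21 = 69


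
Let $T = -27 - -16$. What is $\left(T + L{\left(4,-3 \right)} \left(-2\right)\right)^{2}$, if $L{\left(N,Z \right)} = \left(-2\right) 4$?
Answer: $25$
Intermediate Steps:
$L{\left(N,Z \right)} = -8$
$T = -11$ ($T = -27 + \left(-9 + 25\right) = -27 + 16 = -11$)
$\left(T + L{\left(4,-3 \right)} \left(-2\right)\right)^{2} = \left(-11 - -16\right)^{2} = \left(-11 + 16\right)^{2} = 5^{2} = 25$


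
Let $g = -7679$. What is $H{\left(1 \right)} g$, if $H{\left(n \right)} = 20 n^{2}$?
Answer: $-153580$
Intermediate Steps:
$H{\left(1 \right)} g = 20 \cdot 1^{2} \left(-7679\right) = 20 \cdot 1 \left(-7679\right) = 20 \left(-7679\right) = -153580$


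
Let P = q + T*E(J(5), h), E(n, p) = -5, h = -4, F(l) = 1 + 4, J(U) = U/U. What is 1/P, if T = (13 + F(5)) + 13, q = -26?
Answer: -1/181 ≈ -0.0055249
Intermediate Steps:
J(U) = 1
F(l) = 5
T = 31 (T = (13 + 5) + 13 = 18 + 13 = 31)
P = -181 (P = -26 + 31*(-5) = -26 - 155 = -181)
1/P = 1/(-181) = -1/181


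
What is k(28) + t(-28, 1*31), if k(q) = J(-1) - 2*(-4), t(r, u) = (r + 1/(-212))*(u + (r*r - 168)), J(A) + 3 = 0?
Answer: -3840179/212 ≈ -18114.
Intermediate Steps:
J(A) = -3 (J(A) = -3 + 0 = -3)
t(r, u) = (-1/212 + r)*(-168 + u + r**2) (t(r, u) = (r - 1/212)*(u + (r**2 - 168)) = (-1/212 + r)*(u + (-168 + r**2)) = (-1/212 + r)*(-168 + u + r**2))
k(q) = 5 (k(q) = -3 - 2*(-4) = -3 + 8 = 5)
k(28) + t(-28, 1*31) = 5 + (42/53 + (-28)**3 - 168*(-28) - 31/212 - 1/212*(-28)**2 - 28*31) = 5 + (42/53 - 21952 + 4704 - 1/212*31 - 1/212*784 - 28*31) = 5 + (42/53 - 21952 + 4704 - 31/212 - 196/53 - 868) = 5 - 3841239/212 = -3840179/212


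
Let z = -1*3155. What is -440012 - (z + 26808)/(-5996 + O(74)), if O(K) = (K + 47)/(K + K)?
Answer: -390413426800/887287 ≈ -4.4001e+5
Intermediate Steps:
O(K) = (47 + K)/(2*K) (O(K) = (47 + K)/((2*K)) = (47 + K)*(1/(2*K)) = (47 + K)/(2*K))
z = -3155
-440012 - (z + 26808)/(-5996 + O(74)) = -440012 - (-3155 + 26808)/(-5996 + (1/2)*(47 + 74)/74) = -440012 - 23653/(-5996 + (1/2)*(1/74)*121) = -440012 - 23653/(-5996 + 121/148) = -440012 - 23653/(-887287/148) = -440012 - 23653*(-148)/887287 = -440012 - 1*(-3500644/887287) = -440012 + 3500644/887287 = -390413426800/887287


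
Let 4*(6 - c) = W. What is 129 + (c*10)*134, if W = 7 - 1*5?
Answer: 7499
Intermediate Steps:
W = 2 (W = 7 - 5 = 2)
c = 11/2 (c = 6 - ¼*2 = 6 - ½ = 11/2 ≈ 5.5000)
129 + (c*10)*134 = 129 + ((11/2)*10)*134 = 129 + 55*134 = 129 + 7370 = 7499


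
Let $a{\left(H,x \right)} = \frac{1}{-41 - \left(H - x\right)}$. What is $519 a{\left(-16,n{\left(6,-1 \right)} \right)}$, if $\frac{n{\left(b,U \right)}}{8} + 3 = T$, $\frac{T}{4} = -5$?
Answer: $- \frac{519}{209} \approx -2.4833$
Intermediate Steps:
$T = -20$ ($T = 4 \left(-5\right) = -20$)
$n{\left(b,U \right)} = -184$ ($n{\left(b,U \right)} = -24 + 8 \left(-20\right) = -24 - 160 = -184$)
$a{\left(H,x \right)} = \frac{1}{-41 + x - H}$
$519 a{\left(-16,n{\left(6,-1 \right)} \right)} = \frac{519}{-41 - 184 - -16} = \frac{519}{-41 - 184 + 16} = \frac{519}{-209} = 519 \left(- \frac{1}{209}\right) = - \frac{519}{209}$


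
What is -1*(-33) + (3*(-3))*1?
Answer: 24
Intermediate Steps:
-1*(-33) + (3*(-3))*1 = 33 - 9*1 = 33 - 9 = 24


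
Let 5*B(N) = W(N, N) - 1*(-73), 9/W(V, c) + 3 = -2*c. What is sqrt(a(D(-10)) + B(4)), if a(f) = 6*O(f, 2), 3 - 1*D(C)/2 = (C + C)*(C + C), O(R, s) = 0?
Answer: sqrt(43670)/55 ≈ 3.7995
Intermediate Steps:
W(V, c) = 9/(-3 - 2*c)
D(C) = 6 - 8*C**2 (D(C) = 6 - 2*(C + C)*(C + C) = 6 - 2*2*C*2*C = 6 - 8*C**2)
a(f) = 0 (a(f) = 6*0 = 0)
B(N) = 73/5 - 9/(5*(3 + 2*N)) (B(N) = (-9/(3 + 2*N) - 1*(-73))/5 = (-9/(3 + 2*N) + 73)/5 = (73 - 9/(3 + 2*N))/5 = 73/5 - 9/(5*(3 + 2*N)))
sqrt(a(D(-10)) + B(4)) = sqrt(0 + 2*(105 + 73*4)/(5*(3 + 2*4))) = sqrt(0 + 2*(105 + 292)/(5*(3 + 8))) = sqrt(0 + (2/5)*397/11) = sqrt(0 + (2/5)*(1/11)*397) = sqrt(0 + 794/55) = sqrt(794/55) = sqrt(43670)/55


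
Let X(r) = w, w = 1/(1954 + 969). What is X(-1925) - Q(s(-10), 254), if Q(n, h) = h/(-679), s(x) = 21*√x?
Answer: 743121/1984717 ≈ 0.37442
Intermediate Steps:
w = 1/2923 ≈ 0.00034211
X(r) = 1/2923
Q(n, h) = -h/679 (Q(n, h) = h*(-1/679) = -h/679)
X(-1925) - Q(s(-10), 254) = 1/2923 - (-1)*254/679 = 1/2923 - 1*(-254/679) = 1/2923 + 254/679 = 743121/1984717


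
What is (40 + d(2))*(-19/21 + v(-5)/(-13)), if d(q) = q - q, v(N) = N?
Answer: -5680/273 ≈ -20.806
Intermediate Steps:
d(q) = 0
(40 + d(2))*(-19/21 + v(-5)/(-13)) = (40 + 0)*(-19/21 - 5/(-13)) = 40*(-19*1/21 - 5*(-1/13)) = 40*(-19/21 + 5/13) = 40*(-142/273) = -5680/273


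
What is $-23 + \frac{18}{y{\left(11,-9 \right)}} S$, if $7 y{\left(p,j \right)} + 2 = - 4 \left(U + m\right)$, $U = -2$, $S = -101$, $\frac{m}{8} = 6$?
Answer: $\frac{1408}{31} \approx 45.419$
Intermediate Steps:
$m = 48$ ($m = 8 \cdot 6 = 48$)
$y{\left(p,j \right)} = - \frac{186}{7}$ ($y{\left(p,j \right)} = - \frac{2}{7} + \frac{\left(-4\right) \left(-2 + 48\right)}{7} = - \frac{2}{7} + \frac{\left(-4\right) 46}{7} = - \frac{2}{7} + \frac{1}{7} \left(-184\right) = - \frac{2}{7} - \frac{184}{7} = - \frac{186}{7}$)
$-23 + \frac{18}{y{\left(11,-9 \right)}} S = -23 + \frac{18}{- \frac{186}{7}} \left(-101\right) = -23 + 18 \left(- \frac{7}{186}\right) \left(-101\right) = -23 - - \frac{2121}{31} = -23 + \frac{2121}{31} = \frac{1408}{31}$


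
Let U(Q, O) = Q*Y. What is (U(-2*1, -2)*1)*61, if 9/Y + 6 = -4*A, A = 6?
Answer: 183/5 ≈ 36.600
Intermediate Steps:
Y = -3/10 (Y = 9/(-6 - 4*6) = 9/(-6 - 24) = 9/(-30) = 9*(-1/30) = -3/10 ≈ -0.30000)
U(Q, O) = -3*Q/10 (U(Q, O) = Q*(-3/10) = -3*Q/10)
(U(-2*1, -2)*1)*61 = (-(-3)/5*1)*61 = (-3/10*(-2)*1)*61 = ((⅗)*1)*61 = (⅗)*61 = 183/5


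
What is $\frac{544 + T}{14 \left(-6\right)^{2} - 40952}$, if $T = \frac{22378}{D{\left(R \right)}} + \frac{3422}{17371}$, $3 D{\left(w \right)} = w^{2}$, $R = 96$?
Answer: $- \frac{507398275}{37214748672} \approx -0.013634$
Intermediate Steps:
$D{\left(w \right)} = \frac{w^{2}}{3}$
$T = \frac{6883459}{920064}$ ($T = \frac{22378}{\frac{1}{3} \cdot 96^{2}} + \frac{3422}{17371} = \frac{22378}{\frac{1}{3} \cdot 9216} + 3422 \cdot \frac{1}{17371} = \frac{22378}{3072} + \frac{118}{599} = 22378 \cdot \frac{1}{3072} + \frac{118}{599} = \frac{11189}{1536} + \frac{118}{599} = \frac{6883459}{920064} \approx 7.4815$)
$\frac{544 + T}{14 \left(-6\right)^{2} - 40952} = \frac{544 + \frac{6883459}{920064}}{14 \left(-6\right)^{2} - 40952} = \frac{507398275}{920064 \left(14 \cdot 36 - 40952\right)} = \frac{507398275}{920064 \left(504 - 40952\right)} = \frac{507398275}{920064 \left(-40448\right)} = \frac{507398275}{920064} \left(- \frac{1}{40448}\right) = - \frac{507398275}{37214748672}$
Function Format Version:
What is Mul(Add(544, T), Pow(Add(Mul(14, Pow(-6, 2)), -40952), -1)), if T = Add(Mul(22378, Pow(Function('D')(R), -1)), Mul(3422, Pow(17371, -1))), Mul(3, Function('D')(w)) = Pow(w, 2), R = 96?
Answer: Rational(-507398275, 37214748672) ≈ -0.013634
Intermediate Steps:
Function('D')(w) = Mul(Rational(1, 3), Pow(w, 2))
T = Rational(6883459, 920064) (T = Add(Mul(22378, Pow(Mul(Rational(1, 3), Pow(96, 2)), -1)), Mul(3422, Pow(17371, -1))) = Add(Mul(22378, Pow(Mul(Rational(1, 3), 9216), -1)), Mul(3422, Rational(1, 17371))) = Add(Mul(22378, Pow(3072, -1)), Rational(118, 599)) = Add(Mul(22378, Rational(1, 3072)), Rational(118, 599)) = Add(Rational(11189, 1536), Rational(118, 599)) = Rational(6883459, 920064) ≈ 7.4815)
Mul(Add(544, T), Pow(Add(Mul(14, Pow(-6, 2)), -40952), -1)) = Mul(Add(544, Rational(6883459, 920064)), Pow(Add(Mul(14, Pow(-6, 2)), -40952), -1)) = Mul(Rational(507398275, 920064), Pow(Add(Mul(14, 36), -40952), -1)) = Mul(Rational(507398275, 920064), Pow(Add(504, -40952), -1)) = Mul(Rational(507398275, 920064), Pow(-40448, -1)) = Mul(Rational(507398275, 920064), Rational(-1, 40448)) = Rational(-507398275, 37214748672)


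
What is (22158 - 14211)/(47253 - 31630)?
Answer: 7947/15623 ≈ 0.50867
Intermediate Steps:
(22158 - 14211)/(47253 - 31630) = 7947/15623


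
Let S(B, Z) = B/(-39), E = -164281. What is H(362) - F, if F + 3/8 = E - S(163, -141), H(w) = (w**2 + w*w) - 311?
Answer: 132928909/312 ≈ 4.2605e+5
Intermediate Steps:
S(B, Z) = -B/39 (S(B, Z) = B*(-1/39) = -B/39)
H(w) = -311 + 2*w**2 (H(w) = (w**2 + w**2) - 311 = 2*w**2 - 311 = -311 + 2*w**2)
F = -51254485/312 (F = -3/8 + (-164281 - (-1)*163/39) = -3/8 + (-164281 - 1*(-163/39)) = -3/8 + (-164281 + 163/39) = -3/8 - 6406796/39 = -51254485/312 ≈ -1.6428e+5)
H(362) - F = (-311 + 2*362**2) - 1*(-51254485/312) = (-311 + 2*131044) + 51254485/312 = (-311 + 262088) + 51254485/312 = 261777 + 51254485/312 = 132928909/312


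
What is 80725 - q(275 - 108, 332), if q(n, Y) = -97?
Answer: 80822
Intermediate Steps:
80725 - q(275 - 108, 332) = 80725 - 1*(-97) = 80725 + 97 = 80822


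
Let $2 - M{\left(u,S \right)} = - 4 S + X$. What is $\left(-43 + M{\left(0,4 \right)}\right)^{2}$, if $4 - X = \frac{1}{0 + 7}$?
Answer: $\frac{40804}{49} \approx 832.73$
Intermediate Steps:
$X = \frac{27}{7}$ ($X = 4 - \frac{1}{0 + 7} = 4 - \frac{1}{7} = \frac{27}{7} \approx 3.8571$)
$M{\left(u,S \right)} = - \frac{13}{7} + 4 S$ ($M{\left(u,S \right)} = 2 - \left(- 4 S + \frac{27}{7}\right) = 2 - \left(\frac{27}{7} - 4 S\right) = 2 + \left(- \frac{27}{7} + 4 S\right) = - \frac{13}{7} + 4 S$)
$\left(-43 + M{\left(0,4 \right)}\right)^{2} = \left(-43 + \left(- \frac{13}{7} + 4 \cdot 4\right)\right)^{2} = \left(-43 + \left(- \frac{13}{7} + 16\right)\right)^{2} = \left(-43 + \frac{99}{7}\right)^{2} = \left(- \frac{202}{7}\right)^{2} = \frac{40804}{49}$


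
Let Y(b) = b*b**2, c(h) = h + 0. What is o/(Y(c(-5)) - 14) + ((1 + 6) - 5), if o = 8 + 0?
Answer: 270/139 ≈ 1.9424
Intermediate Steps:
o = 8
c(h) = h
Y(b) = b**3
o/(Y(c(-5)) - 14) + ((1 + 6) - 5) = 8/((-5)**3 - 14) + ((1 + 6) - 5) = 8/(-125 - 14) + (7 - 5) = 8/(-139) + 2 = 8*(-1/139) + 2 = -8/139 + 2 = 270/139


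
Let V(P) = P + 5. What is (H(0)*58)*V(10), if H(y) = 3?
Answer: 2610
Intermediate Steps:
V(P) = 5 + P
(H(0)*58)*V(10) = (3*58)*(5 + 10) = 174*15 = 2610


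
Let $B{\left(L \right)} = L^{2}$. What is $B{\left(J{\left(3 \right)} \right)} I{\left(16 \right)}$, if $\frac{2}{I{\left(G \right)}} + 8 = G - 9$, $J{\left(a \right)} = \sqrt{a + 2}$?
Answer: $-10$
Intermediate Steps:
$J{\left(a \right)} = \sqrt{2 + a}$
$I{\left(G \right)} = \frac{2}{-17 + G}$ ($I{\left(G \right)} = \frac{2}{-8 + \left(G - 9\right)} = \frac{2}{-8 + \left(-9 + G\right)} = \frac{2}{-17 + G}$)
$B{\left(J{\left(3 \right)} \right)} I{\left(16 \right)} = \left(\sqrt{2 + 3}\right)^{2} \frac{2}{-17 + 16} = \left(\sqrt{5}\right)^{2} \frac{2}{-1} = 5 \cdot 2 \left(-1\right) = 5 \left(-2\right) = -10$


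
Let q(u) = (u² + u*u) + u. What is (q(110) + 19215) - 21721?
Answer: 21804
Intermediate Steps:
q(u) = u + 2*u² (q(u) = (u² + u²) + u = 2*u² + u = u + 2*u²)
(q(110) + 19215) - 21721 = (110*(1 + 2*110) + 19215) - 21721 = (110*(1 + 220) + 19215) - 21721 = (110*221 + 19215) - 21721 = (24310 + 19215) - 21721 = 43525 - 21721 = 21804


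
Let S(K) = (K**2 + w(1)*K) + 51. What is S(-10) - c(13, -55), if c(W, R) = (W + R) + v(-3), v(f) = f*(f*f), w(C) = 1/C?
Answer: 210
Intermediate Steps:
v(f) = f**3 (v(f) = f*f**2 = f**3)
S(K) = 51 + K + K**2 (S(K) = (K**2 + K/1) + 51 = (K**2 + 1*K) + 51 = (K**2 + K) + 51 = (K + K**2) + 51 = 51 + K + K**2)
c(W, R) = -27 + R + W (c(W, R) = (W + R) + (-3)**3 = (R + W) - 27 = -27 + R + W)
S(-10) - c(13, -55) = (51 - 10 + (-10)**2) - (-27 - 55 + 13) = (51 - 10 + 100) - 1*(-69) = 141 + 69 = 210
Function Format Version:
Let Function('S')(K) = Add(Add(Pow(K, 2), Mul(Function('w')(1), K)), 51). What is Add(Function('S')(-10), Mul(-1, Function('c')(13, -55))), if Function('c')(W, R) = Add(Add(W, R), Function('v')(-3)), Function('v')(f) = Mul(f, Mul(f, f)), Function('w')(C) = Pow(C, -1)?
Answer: 210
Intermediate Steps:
Function('v')(f) = Pow(f, 3) (Function('v')(f) = Mul(f, Pow(f, 2)) = Pow(f, 3))
Function('S')(K) = Add(51, K, Pow(K, 2)) (Function('S')(K) = Add(Add(Pow(K, 2), Mul(Pow(1, -1), K)), 51) = Add(Add(Pow(K, 2), Mul(1, K)), 51) = Add(Add(Pow(K, 2), K), 51) = Add(Add(K, Pow(K, 2)), 51) = Add(51, K, Pow(K, 2)))
Function('c')(W, R) = Add(-27, R, W) (Function('c')(W, R) = Add(Add(W, R), Pow(-3, 3)) = Add(Add(R, W), -27) = Add(-27, R, W))
Add(Function('S')(-10), Mul(-1, Function('c')(13, -55))) = Add(Add(51, -10, Pow(-10, 2)), Mul(-1, Add(-27, -55, 13))) = Add(Add(51, -10, 100), Mul(-1, -69)) = Add(141, 69) = 210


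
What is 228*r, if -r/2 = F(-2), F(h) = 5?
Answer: -2280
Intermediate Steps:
r = -10 (r = -2*5 = -10)
228*r = 228*(-10) = -2280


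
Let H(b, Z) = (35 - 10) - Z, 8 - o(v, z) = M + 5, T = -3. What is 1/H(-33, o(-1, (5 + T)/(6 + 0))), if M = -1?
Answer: 1/21 ≈ 0.047619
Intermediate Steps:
o(v, z) = 4 (o(v, z) = 8 - (-1 + 5) = 8 - 1*4 = 8 - 4 = 4)
H(b, Z) = 25 - Z
1/H(-33, o(-1, (5 + T)/(6 + 0))) = 1/(25 - 1*4) = 1/(25 - 4) = 1/21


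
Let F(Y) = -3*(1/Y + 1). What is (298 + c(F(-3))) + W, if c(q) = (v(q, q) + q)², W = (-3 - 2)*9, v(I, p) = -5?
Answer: 302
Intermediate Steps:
W = -45 (W = -5*9 = -45)
F(Y) = -3 - 3/Y (F(Y) = -3*(1 + 1/Y) = -3 - 3/Y)
c(q) = (-5 + q)²
(298 + c(F(-3))) + W = (298 + (-5 + (-3 - 3/(-3)))²) - 45 = (298 + (-5 + (-3 - 3*(-⅓)))²) - 45 = (298 + (-5 + (-3 + 1))²) - 45 = (298 + (-5 - 2)²) - 45 = (298 + (-7)²) - 45 = (298 + 49) - 45 = 347 - 45 = 302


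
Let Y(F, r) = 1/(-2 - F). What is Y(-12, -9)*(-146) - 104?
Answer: -593/5 ≈ -118.60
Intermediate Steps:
Y(-12, -9)*(-146) - 104 = -1/(2 - 12)*(-146) - 104 = -1/(-10)*(-146) - 104 = -1*(-⅒)*(-146) - 104 = (⅒)*(-146) - 104 = -73/5 - 104 = -593/5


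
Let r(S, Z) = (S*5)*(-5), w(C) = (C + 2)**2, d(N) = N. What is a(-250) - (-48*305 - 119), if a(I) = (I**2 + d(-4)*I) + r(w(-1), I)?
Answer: 78234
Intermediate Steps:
w(C) = (2 + C)**2
r(S, Z) = -25*S (r(S, Z) = (5*S)*(-5) = -25*S)
a(I) = -25 + I**2 - 4*I (a(I) = (I**2 - 4*I) - 25*(2 - 1)**2 = (I**2 - 4*I) - 25*1**2 = (I**2 - 4*I) - 25*1 = (I**2 - 4*I) - 25 = -25 + I**2 - 4*I)
a(-250) - (-48*305 - 119) = (-25 + (-250)**2 - 4*(-250)) - (-48*305 - 119) = (-25 + 62500 + 1000) - (-14640 - 119) = 63475 - 1*(-14759) = 63475 + 14759 = 78234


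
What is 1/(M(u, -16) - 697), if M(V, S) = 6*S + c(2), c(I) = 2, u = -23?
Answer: -1/791 ≈ -0.0012642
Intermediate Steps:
M(V, S) = 2 + 6*S (M(V, S) = 6*S + 2 = 2 + 6*S)
1/(M(u, -16) - 697) = 1/((2 + 6*(-16)) - 697) = 1/((2 - 96) - 697) = 1/(-94 - 697) = 1/(-791) = -1/791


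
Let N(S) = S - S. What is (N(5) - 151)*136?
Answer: -20536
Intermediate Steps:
N(S) = 0
(N(5) - 151)*136 = (0 - 151)*136 = -151*136 = -20536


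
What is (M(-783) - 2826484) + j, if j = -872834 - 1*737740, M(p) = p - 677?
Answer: -4438518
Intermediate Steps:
M(p) = -677 + p
j = -1610574 (j = -872834 - 737740 = -1610574)
(M(-783) - 2826484) + j = ((-677 - 783) - 2826484) - 1610574 = (-1460 - 2826484) - 1610574 = -2827944 - 1610574 = -4438518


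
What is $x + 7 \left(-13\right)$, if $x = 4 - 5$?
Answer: $-92$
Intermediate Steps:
$x = -1$
$x + 7 \left(-13\right) = -1 + 7 \left(-13\right) = -1 - 91 = -92$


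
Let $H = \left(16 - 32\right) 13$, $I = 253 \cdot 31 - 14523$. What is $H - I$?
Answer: $6472$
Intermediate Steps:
$I = -6680$ ($I = 7843 - 14523 = -6680$)
$H = -208$ ($H = \left(-16\right) 13 = -208$)
$H - I = -208 - -6680 = -208 + 6680 = 6472$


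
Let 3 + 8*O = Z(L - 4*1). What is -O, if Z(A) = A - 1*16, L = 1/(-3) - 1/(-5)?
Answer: 347/120 ≈ 2.8917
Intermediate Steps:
L = -2/15 (L = 1*(-⅓) - 1*(-⅕) = -⅓ + ⅕ = -2/15 ≈ -0.13333)
Z(A) = -16 + A (Z(A) = A - 16 = -16 + A)
O = -347/120 (O = -3/8 + (-16 + (-2/15 - 4*1))/8 = -3/8 + (-16 + (-2/15 - 4))/8 = -3/8 + (-16 - 62/15)/8 = -3/8 + (⅛)*(-302/15) = -3/8 - 151/60 = -347/120 ≈ -2.8917)
-O = -1*(-347/120) = 347/120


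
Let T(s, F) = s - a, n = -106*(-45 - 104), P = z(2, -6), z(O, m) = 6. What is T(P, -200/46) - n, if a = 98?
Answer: -15886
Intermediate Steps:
P = 6
n = 15794 (n = -106*(-149) = 15794)
T(s, F) = -98 + s (T(s, F) = s - 1*98 = s - 98 = -98 + s)
T(P, -200/46) - n = (-98 + 6) - 1*15794 = -92 - 15794 = -15886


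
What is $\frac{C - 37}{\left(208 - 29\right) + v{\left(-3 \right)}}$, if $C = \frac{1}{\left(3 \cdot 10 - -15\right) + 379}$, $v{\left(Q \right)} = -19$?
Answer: $- \frac{15687}{67840} \approx -0.23124$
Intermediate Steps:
$C = \frac{1}{424}$ ($C = \frac{1}{\left(30 + 15\right) + 379} = \frac{1}{45 + 379} = \frac{1}{424} \approx 0.0023585$)
$\frac{C - 37}{\left(208 - 29\right) + v{\left(-3 \right)}} = \frac{\frac{1}{424} - 37}{\left(208 - 29\right) - 19} = - \frac{15687}{424 \left(\left(208 - 29\right) - 19\right)} = - \frac{15687}{424 \left(179 - 19\right)} = - \frac{15687}{424 \cdot 160} = \left(- \frac{15687}{424}\right) \frac{1}{160} = - \frac{15687}{67840}$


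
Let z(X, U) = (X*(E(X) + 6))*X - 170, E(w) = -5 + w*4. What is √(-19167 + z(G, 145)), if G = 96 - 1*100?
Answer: I*√19577 ≈ 139.92*I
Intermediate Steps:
E(w) = -5 + 4*w
G = -4 (G = 96 - 100 = -4)
z(X, U) = -170 + X²*(1 + 4*X) (z(X, U) = (X*((-5 + 4*X) + 6))*X - 170 = (X*(1 + 4*X))*X - 170 = X²*(1 + 4*X) - 170 = -170 + X²*(1 + 4*X))
√(-19167 + z(G, 145)) = √(-19167 + (-170 + (-4)² + 4*(-4)³)) = √(-19167 + (-170 + 16 + 4*(-64))) = √(-19167 + (-170 + 16 - 256)) = √(-19167 - 410) = √(-19577) = I*√19577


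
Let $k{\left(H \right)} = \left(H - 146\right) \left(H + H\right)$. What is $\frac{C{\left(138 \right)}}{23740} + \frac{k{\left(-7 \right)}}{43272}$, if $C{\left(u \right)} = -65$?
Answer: $\frac{33360}{713387} \approx 0.046763$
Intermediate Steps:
$k{\left(H \right)} = 2 H \left(-146 + H\right)$ ($k{\left(H \right)} = \left(-146 + H\right) 2 H = 2 H \left(-146 + H\right)$)
$\frac{C{\left(138 \right)}}{23740} + \frac{k{\left(-7 \right)}}{43272} = - \frac{65}{23740} + \frac{2 \left(-7\right) \left(-146 - 7\right)}{43272} = \left(-65\right) \frac{1}{23740} + 2 \left(-7\right) \left(-153\right) \frac{1}{43272} = - \frac{13}{4748} + 2142 \cdot \frac{1}{43272} = - \frac{13}{4748} + \frac{119}{2404} = \frac{33360}{713387}$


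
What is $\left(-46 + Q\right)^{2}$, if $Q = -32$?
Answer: $6084$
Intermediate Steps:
$\left(-46 + Q\right)^{2} = \left(-46 - 32\right)^{2} = \left(-78\right)^{2} = 6084$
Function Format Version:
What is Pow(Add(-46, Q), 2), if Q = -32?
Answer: 6084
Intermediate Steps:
Pow(Add(-46, Q), 2) = Pow(Add(-46, -32), 2) = Pow(-78, 2) = 6084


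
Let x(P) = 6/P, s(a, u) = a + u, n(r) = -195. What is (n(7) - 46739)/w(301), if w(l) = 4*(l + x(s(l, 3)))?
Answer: -1783492/45755 ≈ -38.979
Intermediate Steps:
w(l) = 4*l + 24/(3 + l) (w(l) = 4*(l + 6/(l + 3)) = 4*(l + 6/(3 + l)) = 4*l + 24/(3 + l))
(n(7) - 46739)/w(301) = (-195 - 46739)/((4*(6 + 301*(3 + 301))/(3 + 301))) = -46934*76/(6 + 301*304) = -46934*76/(6 + 91504) = -46934/(4*(1/304)*91510) = -46934/45755/38 = -46934*38/45755 = -1783492/45755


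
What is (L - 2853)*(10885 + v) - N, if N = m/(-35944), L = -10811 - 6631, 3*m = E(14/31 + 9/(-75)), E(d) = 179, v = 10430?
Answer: -46646821128421/107832 ≈ -4.3259e+8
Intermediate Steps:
m = 179/3 (m = (⅓)*179 = 179/3 ≈ 59.667)
L = -17442
N = -179/107832 (N = (179/3)/(-35944) = (179/3)*(-1/35944) = -179/107832 ≈ -0.0016600)
(L - 2853)*(10885 + v) - N = (-17442 - 2853)*(10885 + 10430) - 1*(-179/107832) = -20295*21315 + 179/107832 = -432587925 + 179/107832 = -46646821128421/107832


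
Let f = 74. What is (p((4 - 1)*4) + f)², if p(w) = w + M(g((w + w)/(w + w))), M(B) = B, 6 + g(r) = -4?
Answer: 5776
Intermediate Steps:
g(r) = -10 (g(r) = -6 - 4 = -10)
p(w) = -10 + w (p(w) = w - 10 = -10 + w)
(p((4 - 1)*4) + f)² = ((-10 + (4 - 1)*4) + 74)² = ((-10 + 3*4) + 74)² = ((-10 + 12) + 74)² = (2 + 74)² = 76² = 5776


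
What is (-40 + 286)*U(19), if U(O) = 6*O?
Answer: 28044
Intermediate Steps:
(-40 + 286)*U(19) = (-40 + 286)*(6*19) = 246*114 = 28044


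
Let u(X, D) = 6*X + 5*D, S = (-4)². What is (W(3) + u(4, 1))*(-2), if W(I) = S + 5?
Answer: -100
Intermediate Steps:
S = 16
u(X, D) = 5*D + 6*X
W(I) = 21 (W(I) = 16 + 5 = 21)
(W(3) + u(4, 1))*(-2) = (21 + (5*1 + 6*4))*(-2) = (21 + (5 + 24))*(-2) = (21 + 29)*(-2) = 50*(-2) = -100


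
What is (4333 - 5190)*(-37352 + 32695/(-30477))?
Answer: 975617026343/30477 ≈ 3.2012e+7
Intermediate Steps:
(4333 - 5190)*(-37352 + 32695/(-30477)) = -857*(-37352 + 32695*(-1/30477)) = -857*(-37352 - 32695/30477) = -857*(-1138409599/30477) = 975617026343/30477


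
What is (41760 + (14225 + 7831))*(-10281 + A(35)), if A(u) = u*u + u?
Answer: -575684136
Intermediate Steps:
A(u) = u + u² (A(u) = u² + u = u + u²)
(41760 + (14225 + 7831))*(-10281 + A(35)) = (41760 + (14225 + 7831))*(-10281 + 35*(1 + 35)) = (41760 + 22056)*(-10281 + 35*36) = 63816*(-10281 + 1260) = 63816*(-9021) = -575684136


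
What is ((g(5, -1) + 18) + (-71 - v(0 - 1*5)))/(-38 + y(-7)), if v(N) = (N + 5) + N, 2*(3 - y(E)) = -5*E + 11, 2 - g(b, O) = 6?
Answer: 26/29 ≈ 0.89655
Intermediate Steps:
g(b, O) = -4 (g(b, O) = 2 - 1*6 = 2 - 6 = -4)
y(E) = -5/2 + 5*E/2 (y(E) = 3 - (-5*E + 11)/2 = 3 - (11 - 5*E)/2 = 3 + (-11/2 + 5*E/2) = -5/2 + 5*E/2)
v(N) = 5 + 2*N (v(N) = (5 + N) + N = 5 + 2*N)
((g(5, -1) + 18) + (-71 - v(0 - 1*5)))/(-38 + y(-7)) = ((-4 + 18) + (-71 - (5 + 2*(0 - 1*5))))/(-38 + (-5/2 + (5/2)*(-7))) = (14 + (-71 - (5 + 2*(0 - 5))))/(-38 + (-5/2 - 35/2)) = (14 + (-71 - (5 + 2*(-5))))/(-38 - 20) = (14 + (-71 - (5 - 10)))/(-58) = -(14 + (-71 - 1*(-5)))/58 = -(14 + (-71 + 5))/58 = -(14 - 66)/58 = -1/58*(-52) = 26/29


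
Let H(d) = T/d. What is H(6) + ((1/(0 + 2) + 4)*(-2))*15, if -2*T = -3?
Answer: -539/4 ≈ -134.75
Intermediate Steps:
T = 3/2 (T = -½*(-3) = 3/2 ≈ 1.5000)
H(d) = 3/(2*d)
H(6) + ((1/(0 + 2) + 4)*(-2))*15 = (3/2)/6 + ((1/(0 + 2) + 4)*(-2))*15 = (3/2)*(⅙) + ((1/2 + 4)*(-2))*15 = ¼ + ((½ + 4)*(-2))*15 = ¼ + ((9/2)*(-2))*15 = ¼ - 9*15 = ¼ - 135 = -539/4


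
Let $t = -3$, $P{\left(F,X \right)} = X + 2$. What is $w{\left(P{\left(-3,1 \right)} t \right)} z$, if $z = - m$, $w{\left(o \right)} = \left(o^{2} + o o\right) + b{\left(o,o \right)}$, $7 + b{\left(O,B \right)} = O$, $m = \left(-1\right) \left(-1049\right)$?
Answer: $-153154$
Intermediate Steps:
$P{\left(F,X \right)} = 2 + X$
$m = 1049$
$b{\left(O,B \right)} = -7 + O$
$w{\left(o \right)} = -7 + o + 2 o^{2}$ ($w{\left(o \right)} = \left(o^{2} + o o\right) + \left(-7 + o\right) = \left(o^{2} + o^{2}\right) + \left(-7 + o\right) = 2 o^{2} + \left(-7 + o\right) = -7 + o + 2 o^{2}$)
$z = -1049$ ($z = \left(-1\right) 1049 = -1049$)
$w{\left(P{\left(-3,1 \right)} t \right)} z = \left(-7 + \left(2 + 1\right) \left(-3\right) + 2 \left(\left(2 + 1\right) \left(-3\right)\right)^{2}\right) \left(-1049\right) = \left(-7 + 3 \left(-3\right) + 2 \left(3 \left(-3\right)\right)^{2}\right) \left(-1049\right) = \left(-7 - 9 + 2 \left(-9\right)^{2}\right) \left(-1049\right) = \left(-7 - 9 + 2 \cdot 81\right) \left(-1049\right) = \left(-7 - 9 + 162\right) \left(-1049\right) = 146 \left(-1049\right) = -153154$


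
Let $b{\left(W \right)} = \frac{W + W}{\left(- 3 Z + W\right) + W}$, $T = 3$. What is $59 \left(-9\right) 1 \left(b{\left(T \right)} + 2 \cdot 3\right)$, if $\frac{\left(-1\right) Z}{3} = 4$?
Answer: $- \frac{22833}{7} \approx -3261.9$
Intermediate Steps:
$Z = -12$ ($Z = \left(-3\right) 4 = -12$)
$b{\left(W \right)} = \frac{2 W}{36 + 2 W}$ ($b{\left(W \right)} = \frac{W + W}{\left(\left(-3\right) \left(-12\right) + W\right) + W} = \frac{2 W}{\left(36 + W\right) + W} = \frac{2 W}{36 + 2 W}$)
$59 \left(-9\right) 1 \left(b{\left(T \right)} + 2 \cdot 3\right) = 59 \left(-9\right) 1 \left(\frac{3}{18 + 3} + 2 \cdot 3\right) = - 531 \cdot 1 \left(\frac{3}{21} + 6\right) = - 531 \cdot 1 \left(3 \cdot \frac{1}{21} + 6\right) = - 531 \cdot 1 \left(\frac{1}{7} + 6\right) = - 531 \cdot 1 \cdot \frac{43}{7} = \left(-531\right) \frac{43}{7} = - \frac{22833}{7}$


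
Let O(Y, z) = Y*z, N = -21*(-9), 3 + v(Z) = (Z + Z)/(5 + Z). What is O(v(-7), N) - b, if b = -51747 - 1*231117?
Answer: 283620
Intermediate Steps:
v(Z) = -3 + 2*Z/(5 + Z) (v(Z) = -3 + (Z + Z)/(5 + Z) = -3 + (2*Z)/(5 + Z) = -3 + 2*Z/(5 + Z))
b = -282864 (b = -51747 - 231117 = -282864)
N = 189
O(v(-7), N) - b = ((-15 - 1*(-7))/(5 - 7))*189 - 1*(-282864) = ((-15 + 7)/(-2))*189 + 282864 = -½*(-8)*189 + 282864 = 4*189 + 282864 = 756 + 282864 = 283620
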